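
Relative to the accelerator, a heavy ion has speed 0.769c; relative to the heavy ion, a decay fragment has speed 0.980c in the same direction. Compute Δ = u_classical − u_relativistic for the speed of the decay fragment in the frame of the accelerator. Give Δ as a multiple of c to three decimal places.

Δ = 0.752c

Galilean: u_cl = 0.980 + 0.769 = 1.7490.
Relativistic: u_rel = (0.980 + 0.769) / (1 + 0.980·0.769) = 1.7490/1.7536 = 0.9974.
Δ = 1.7490 − 0.9974 = 0.7516.
(The classical prediction exceeds c; the relativistic result does not.)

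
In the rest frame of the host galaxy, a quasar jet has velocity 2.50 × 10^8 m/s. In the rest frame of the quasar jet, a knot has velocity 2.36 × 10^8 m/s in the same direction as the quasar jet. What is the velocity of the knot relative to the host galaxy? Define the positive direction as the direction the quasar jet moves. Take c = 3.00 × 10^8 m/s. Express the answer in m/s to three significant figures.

In units of c (dividing by 3.00 × 10^8 m/s): v = 0.833, u' = 0.787.
u = (u' + v)/(1 + u'v/c²):
u = (0.787 + 0.833) / (1 + 0.787·0.833) = 1.6200/1.6556 = 0.9785
Converting back: u = 0.9785 × 3.00 × 10^8 m/s.

2.94 × 10^8 m/s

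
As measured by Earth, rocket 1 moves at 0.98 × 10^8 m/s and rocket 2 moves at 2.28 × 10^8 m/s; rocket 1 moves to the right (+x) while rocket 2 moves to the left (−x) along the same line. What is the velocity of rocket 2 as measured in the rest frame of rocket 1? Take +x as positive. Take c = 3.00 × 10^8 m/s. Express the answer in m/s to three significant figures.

β_A = 0.327, β_B = -0.760 (dividing each by c = 3.00 × 10^8 m/s).
Transform to A's frame with the inverse velocity-addition law: u' = (u − v)/(1 − uv/c²), taking u = β_B and v = β_A.
u' = (-0.760 − 0.327) / (1 − (0.327)(-0.760)) = -1.0867/1.2483 = -0.8705.
u' = -0.8705 × 3.00 × 10^8 m/s.

-2.61 × 10^8 m/s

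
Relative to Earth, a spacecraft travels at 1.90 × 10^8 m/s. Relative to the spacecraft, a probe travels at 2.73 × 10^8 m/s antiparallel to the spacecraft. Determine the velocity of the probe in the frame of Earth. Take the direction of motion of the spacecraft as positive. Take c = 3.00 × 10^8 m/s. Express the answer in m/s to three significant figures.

-1.96 × 10^8 m/s

In units of c (dividing by 3.00 × 10^8 m/s): v = 0.633, u' = -0.910.
u = (u' + v)/(1 + u'v/c²):
u = (-0.910 + 0.633) / (1 + (-0.910)·0.633) = -0.2767/0.4237 = -0.6530
Converting back: u = -0.6530 × 3.00 × 10^8 m/s.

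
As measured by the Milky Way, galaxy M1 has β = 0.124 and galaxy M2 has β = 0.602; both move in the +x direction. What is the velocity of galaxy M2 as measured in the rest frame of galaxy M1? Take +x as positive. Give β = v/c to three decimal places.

β_A = 0.124, β_B = 0.602.
Transform to A's frame with the inverse velocity-addition law: u' = (u − v)/(1 − uv/c²), taking u = β_B and v = β_A.
u' = (0.602 − 0.124) / (1 − (0.124)(0.602)) = 0.4780/0.9254 = 0.5166.

β = +0.517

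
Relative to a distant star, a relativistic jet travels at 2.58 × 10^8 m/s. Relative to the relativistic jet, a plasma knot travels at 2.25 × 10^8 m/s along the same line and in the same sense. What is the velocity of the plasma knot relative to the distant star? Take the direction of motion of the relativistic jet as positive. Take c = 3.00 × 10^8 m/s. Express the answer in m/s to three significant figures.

In units of c (dividing by 3.00 × 10^8 m/s): v = 0.860, u' = 0.750.
u = (u' + v)/(1 + u'v/c²):
u = (0.750 + 0.860) / (1 + 0.750·0.860) = 1.6100/1.6450 = 0.9787
Converting back: u = 0.9787 × 3.00 × 10^8 m/s.

2.94 × 10^8 m/s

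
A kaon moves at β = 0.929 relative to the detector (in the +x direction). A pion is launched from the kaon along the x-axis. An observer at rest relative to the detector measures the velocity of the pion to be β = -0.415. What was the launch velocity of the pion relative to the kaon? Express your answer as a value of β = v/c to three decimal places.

β = -0.970

Invert the composition law: u' = (u − v)/(1 − uv/c²).
u' = (-0.415 − 0.929) / (1 − (-0.415)(0.929)) = -1.3440/1.3855 = -0.9700.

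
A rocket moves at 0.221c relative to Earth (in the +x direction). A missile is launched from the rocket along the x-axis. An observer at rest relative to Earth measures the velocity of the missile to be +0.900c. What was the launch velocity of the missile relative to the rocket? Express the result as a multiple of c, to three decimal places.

+0.848c

Invert the composition law: u' = (u − v)/(1 − uv/c²).
u' = (0.900 − 0.221) / (1 − (0.900)(0.221)) = 0.6790/0.8011 = 0.8476.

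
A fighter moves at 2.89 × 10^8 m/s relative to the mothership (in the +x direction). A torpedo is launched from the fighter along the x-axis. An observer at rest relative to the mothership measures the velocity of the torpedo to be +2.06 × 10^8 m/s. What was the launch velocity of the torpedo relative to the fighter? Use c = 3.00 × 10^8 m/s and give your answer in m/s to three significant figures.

v = 0.963c, u = 0.687c.
Invert the composition law: u' = (u − v)/(1 − uv/c²).
u' = (0.687 − 0.963) / (1 − (0.687)(0.963)) = -0.2767/0.3385 = -0.8173.
u' = -0.8173 × 3.00 × 10^8 m/s.

-2.45 × 10^8 m/s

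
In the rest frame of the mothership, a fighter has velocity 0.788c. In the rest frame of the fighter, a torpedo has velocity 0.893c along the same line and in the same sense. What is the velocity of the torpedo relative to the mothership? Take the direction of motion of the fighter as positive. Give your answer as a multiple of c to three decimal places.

0.987c

With v = 0.788 and u' = 0.893 (in units of c),
u = (u' + v)/(1 + u'v/c²):
u = (0.893 + 0.788) / (1 + 0.893·0.788) = 1.6810/1.7037 = 0.9867
(Galilean addition would give +1.681c, exceeding c.)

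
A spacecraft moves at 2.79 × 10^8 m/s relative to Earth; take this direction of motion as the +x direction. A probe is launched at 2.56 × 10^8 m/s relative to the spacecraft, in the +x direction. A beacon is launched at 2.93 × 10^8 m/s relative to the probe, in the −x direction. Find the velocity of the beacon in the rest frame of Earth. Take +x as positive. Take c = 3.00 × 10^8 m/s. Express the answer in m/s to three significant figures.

+1.83 × 10^8 m/s

Apply u = (u' + v)/(1 + u'v/c²) successively, working outward toward Earth.
(Dividing each given speed by c = 3.00 × 10^8 m/s to work in units of c.)
Start: velocity of the spacecraft relative to Earth = 0.9300c.
Compose with the probe (u' = 0.853 in the spacecraft frame): u_1 = (0.853 + 0.930) / (1 + 0.853·0.930) = 1.7833/1.7936 = 0.9943.
Compose with the beacon (u' = -0.977 in the probe frame): u_2 = (-0.977 + 0.994) / (1 + (-0.977)·0.994) = 0.0176/0.0289 = 0.6088.
So u = 0.6088 × 3.00 × 10^8 m/s.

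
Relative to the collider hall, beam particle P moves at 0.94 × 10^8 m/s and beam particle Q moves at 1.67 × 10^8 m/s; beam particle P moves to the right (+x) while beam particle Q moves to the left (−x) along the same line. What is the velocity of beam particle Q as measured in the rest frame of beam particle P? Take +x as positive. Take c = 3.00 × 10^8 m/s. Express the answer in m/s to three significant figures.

β_A = 0.313, β_B = -0.557 (dividing each by c = 3.00 × 10^8 m/s).
Transform to A's frame with the inverse velocity-addition law: u' = (u − v)/(1 − uv/c²), taking u = β_B and v = β_A.
u' = (-0.557 − 0.313) / (1 − (0.313)(-0.557)) = -0.8700/1.1744 = -0.7408.
u' = -0.7408 × 3.00 × 10^8 m/s.

-2.22 × 10^8 m/s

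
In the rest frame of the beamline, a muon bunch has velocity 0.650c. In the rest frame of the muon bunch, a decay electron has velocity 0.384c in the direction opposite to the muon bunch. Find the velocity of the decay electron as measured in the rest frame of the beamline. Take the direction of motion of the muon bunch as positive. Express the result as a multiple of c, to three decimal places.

+0.354c

With v = 0.650 and u' = -0.384 (in units of c),
u = (u' + v)/(1 + u'v/c²):
u = (-0.384 + 0.650) / (1 + (-0.384)·0.650) = 0.2660/0.7504 = 0.3545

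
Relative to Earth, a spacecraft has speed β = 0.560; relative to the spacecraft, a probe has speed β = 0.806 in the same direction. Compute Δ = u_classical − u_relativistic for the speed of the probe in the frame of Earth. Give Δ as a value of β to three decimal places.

Δ = 0.425

Galilean: u_cl = 0.806 + 0.560 = 1.3660.
Relativistic: u_rel = (0.806 + 0.560) / (1 + 0.806·0.560) = 1.3660/1.4514 = 0.9412.
Δ = 1.3660 − 0.9412 = 0.4248.
(The classical prediction exceeds c; the relativistic result does not.)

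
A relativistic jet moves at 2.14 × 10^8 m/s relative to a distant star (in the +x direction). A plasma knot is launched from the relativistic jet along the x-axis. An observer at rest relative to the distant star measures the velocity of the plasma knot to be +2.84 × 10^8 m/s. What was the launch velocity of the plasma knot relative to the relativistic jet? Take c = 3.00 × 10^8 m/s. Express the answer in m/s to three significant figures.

v = 0.713c, u = 0.947c.
Invert the composition law: u' = (u − v)/(1 − uv/c²).
u' = (0.947 − 0.713) / (1 − (0.947)(0.713)) = 0.2333/0.3247 = 0.7186.
u' = 0.7186 × 3.00 × 10^8 m/s.

+2.16 × 10^8 m/s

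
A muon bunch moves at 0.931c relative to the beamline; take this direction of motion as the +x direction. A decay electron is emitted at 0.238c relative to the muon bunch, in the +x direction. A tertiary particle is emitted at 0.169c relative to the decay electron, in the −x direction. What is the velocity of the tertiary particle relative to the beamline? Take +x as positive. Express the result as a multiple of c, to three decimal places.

+0.940c

Apply u = (u' + v)/(1 + u'v/c²) successively, working outward toward the beamline.
Start: velocity of the muon bunch relative to the beamline = 0.9310c.
Compose with the decay electron (u' = 0.238 in the muon bunch frame): u_1 = (0.238 + 0.931) / (1 + 0.238·0.931) = 1.1690/1.2216 = 0.9570.
Compose with the tertiary particle (u' = -0.169 in the decay electron frame): u_2 = (-0.169 + 0.957) / (1 + (-0.169)·0.957) = 0.7880/0.8383 = 0.9400.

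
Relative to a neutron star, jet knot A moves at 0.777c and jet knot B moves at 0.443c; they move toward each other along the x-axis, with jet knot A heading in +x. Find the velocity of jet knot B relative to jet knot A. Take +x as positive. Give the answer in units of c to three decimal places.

β_A = 0.777, β_B = -0.443.
Transform to A's frame with the inverse velocity-addition law: u' = (u − v)/(1 − uv/c²), taking u = β_B and v = β_A.
u' = (-0.443 − 0.777) / (1 − (0.777)(-0.443)) = -1.2200/1.3442 = -0.9076.

-0.908c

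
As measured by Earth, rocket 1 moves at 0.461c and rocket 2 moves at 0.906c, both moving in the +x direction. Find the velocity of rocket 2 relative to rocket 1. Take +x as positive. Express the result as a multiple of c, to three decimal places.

+0.764c

β_A = 0.461, β_B = 0.906.
Transform to A's frame with the inverse velocity-addition law: u' = (u − v)/(1 − uv/c²), taking u = β_B and v = β_A.
u' = (0.906 − 0.461) / (1 − (0.461)(0.906)) = 0.4450/0.5823 = 0.7642.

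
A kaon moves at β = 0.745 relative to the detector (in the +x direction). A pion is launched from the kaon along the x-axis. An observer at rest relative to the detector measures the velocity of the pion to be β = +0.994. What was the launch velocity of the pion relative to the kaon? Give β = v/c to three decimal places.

Invert the composition law: u' = (u − v)/(1 − uv/c²).
u' = (0.994 − 0.745) / (1 − (0.994)(0.745)) = 0.2490/0.2595 = 0.9596.

β = +0.960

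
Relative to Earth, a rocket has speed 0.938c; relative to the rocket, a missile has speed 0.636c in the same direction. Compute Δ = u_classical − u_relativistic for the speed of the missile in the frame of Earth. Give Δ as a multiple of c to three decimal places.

Galilean: u_cl = 0.636 + 0.938 = 1.5740.
Relativistic: u_rel = (0.636 + 0.938) / (1 + 0.636·0.938) = 1.5740/1.5966 = 0.9859.
Δ = 1.5740 − 0.9859 = 0.5881.
(The classical prediction exceeds c; the relativistic result does not.)

Δ = 0.588c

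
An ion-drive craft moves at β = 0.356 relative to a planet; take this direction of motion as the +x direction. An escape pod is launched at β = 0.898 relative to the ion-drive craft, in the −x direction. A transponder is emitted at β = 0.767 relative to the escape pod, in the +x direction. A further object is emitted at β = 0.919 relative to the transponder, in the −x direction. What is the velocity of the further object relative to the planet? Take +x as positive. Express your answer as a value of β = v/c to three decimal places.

Apply u = (u' + v)/(1 + u'v/c²) successively, working outward toward the planet.
Start: velocity of the ion-drive craft relative to the planet = 0.3560c.
Compose with the escape pod (u' = -0.898 in the ion-drive craft frame): u_1 = (-0.898 + 0.356) / (1 + (-0.898)·0.356) = -0.5420/0.6803 = -0.7967.
Compose with the transponder (u' = 0.767 in the escape pod frame): u_2 = (0.767 + (-0.797)) / (1 + 0.767·(-0.797)) = -0.0297/0.3889 = -0.0763.
Compose with the further object (u' = -0.919 in the transponder frame): u_3 = (-0.919 + (-0.076)) / (1 + (-0.919)·(-0.076)) = -0.9953/1.0702 = -0.9301.

β = -0.930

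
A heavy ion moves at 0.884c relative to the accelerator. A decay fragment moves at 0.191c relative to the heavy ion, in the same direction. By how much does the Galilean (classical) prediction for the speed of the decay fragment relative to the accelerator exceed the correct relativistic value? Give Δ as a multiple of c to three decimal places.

Δ = 0.155c

Galilean: u_cl = 0.191 + 0.884 = 1.0750.
Relativistic: u_rel = (0.191 + 0.884) / (1 + 0.191·0.884) = 1.0750/1.1688 = 0.9197.
Δ = 1.0750 − 0.9197 = 0.1553.
(The classical prediction exceeds c; the relativistic result does not.)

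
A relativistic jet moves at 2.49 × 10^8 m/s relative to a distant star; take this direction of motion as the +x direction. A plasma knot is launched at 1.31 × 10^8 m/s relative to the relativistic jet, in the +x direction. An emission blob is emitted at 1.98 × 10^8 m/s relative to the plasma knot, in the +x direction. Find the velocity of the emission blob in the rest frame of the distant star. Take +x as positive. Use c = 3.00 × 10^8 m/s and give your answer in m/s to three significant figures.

2.96 × 10^8 m/s

Apply u = (u' + v)/(1 + u'v/c²) successively, working outward toward the distant star.
(Dividing each given speed by c = 3.00 × 10^8 m/s to work in units of c.)
Start: velocity of the relativistic jet relative to the distant star = 0.8300c.
Compose with the plasma knot (u' = 0.437 in the relativistic jet frame): u_1 = (0.437 + 0.830) / (1 + 0.437·0.830) = 1.2667/1.3624 = 0.9297.
Compose with the emission blob (u' = 0.660 in the plasma knot frame): u_2 = (0.660 + 0.930) / (1 + 0.660·0.930) = 1.5897/1.6136 = 0.9852.
So u = 0.9852 × 3.00 × 10^8 m/s.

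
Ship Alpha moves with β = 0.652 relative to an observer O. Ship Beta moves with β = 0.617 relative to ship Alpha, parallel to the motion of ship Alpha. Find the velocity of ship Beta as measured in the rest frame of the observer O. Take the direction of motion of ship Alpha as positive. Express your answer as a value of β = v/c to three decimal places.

β = 0.905

With v = 0.652 and u' = 0.617 (in units of c),
u = (u' + v)/(1 + u'v/c²):
u = (0.617 + 0.652) / (1 + 0.617·0.652) = 1.2690/1.4023 = 0.9050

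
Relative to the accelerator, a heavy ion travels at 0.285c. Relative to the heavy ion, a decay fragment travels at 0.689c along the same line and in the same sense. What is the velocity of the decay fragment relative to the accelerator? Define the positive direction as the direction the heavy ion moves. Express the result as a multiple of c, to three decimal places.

0.814c

With v = 0.285 and u' = 0.689 (in units of c),
u = (u' + v)/(1 + u'v/c²):
u = (0.689 + 0.285) / (1 + 0.689·0.285) = 0.9740/1.1964 = 0.8141
(Galilean addition would give +0.974c.)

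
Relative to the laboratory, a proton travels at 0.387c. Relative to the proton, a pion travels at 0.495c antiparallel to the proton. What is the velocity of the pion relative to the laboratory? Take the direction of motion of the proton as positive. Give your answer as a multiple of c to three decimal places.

With v = 0.387 and u' = -0.495 (in units of c),
u = (u' + v)/(1 + u'v/c²):
u = (-0.495 + 0.387) / (1 + (-0.495)·0.387) = -0.1080/0.8084 = -0.1336
(Galilean addition would give -0.108c.)

-0.134c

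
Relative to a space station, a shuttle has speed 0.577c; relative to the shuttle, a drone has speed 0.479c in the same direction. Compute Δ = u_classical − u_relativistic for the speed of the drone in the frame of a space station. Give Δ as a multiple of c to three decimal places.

Δ = 0.229c

Galilean: u_cl = 0.479 + 0.577 = 1.0560.
Relativistic: u_rel = (0.479 + 0.577) / (1 + 0.479·0.577) = 1.0560/1.2764 = 0.8273.
Δ = 1.0560 − 0.8273 = 0.2287.
(The classical prediction exceeds c; the relativistic result does not.)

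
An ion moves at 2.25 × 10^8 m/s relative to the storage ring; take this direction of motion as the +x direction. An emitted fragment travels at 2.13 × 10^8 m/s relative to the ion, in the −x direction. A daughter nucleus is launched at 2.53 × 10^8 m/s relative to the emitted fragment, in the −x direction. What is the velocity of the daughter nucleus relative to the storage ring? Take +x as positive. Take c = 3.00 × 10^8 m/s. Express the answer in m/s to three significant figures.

-2.45 × 10^8 m/s

Apply u = (u' + v)/(1 + u'v/c²) successively, working outward toward the storage ring.
(Dividing each given speed by c = 3.00 × 10^8 m/s to work in units of c.)
Start: velocity of the ion relative to the storage ring = 0.7500c.
Compose with the emitted fragment (u' = -0.710 in the ion frame): u_1 = (-0.710 + 0.750) / (1 + (-0.710)·0.750) = 0.0400/0.4675 = 0.0856.
Compose with the daughter nucleus (u' = -0.843 in the emitted fragment frame): u_2 = (-0.843 + 0.086) / (1 + (-0.843)·0.086) = -0.7578/0.9278 = -0.8167.
So u = -0.8167 × 3.00 × 10^8 m/s.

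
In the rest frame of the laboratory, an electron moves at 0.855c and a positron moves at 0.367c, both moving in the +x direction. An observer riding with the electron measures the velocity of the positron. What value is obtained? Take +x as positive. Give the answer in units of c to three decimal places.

-0.711c

β_A = 0.855, β_B = 0.367.
Transform to A's frame with the inverse velocity-addition law: u' = (u − v)/(1 − uv/c²), taking u = β_B and v = β_A.
u' = (0.367 − 0.855) / (1 − (0.855)(0.367)) = -0.4880/0.6862 = -0.7111.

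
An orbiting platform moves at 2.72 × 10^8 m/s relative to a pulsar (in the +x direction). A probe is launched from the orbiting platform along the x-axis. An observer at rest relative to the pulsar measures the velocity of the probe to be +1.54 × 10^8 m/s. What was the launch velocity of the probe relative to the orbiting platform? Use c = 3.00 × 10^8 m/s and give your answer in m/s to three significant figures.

-2.21 × 10^8 m/s

v = 0.907c, u = 0.513c.
Invert the composition law: u' = (u − v)/(1 − uv/c²).
u' = (0.513 − 0.907) / (1 − (0.513)(0.907)) = -0.3933/0.5346 = -0.7358.
u' = -0.7358 × 3.00 × 10^8 m/s.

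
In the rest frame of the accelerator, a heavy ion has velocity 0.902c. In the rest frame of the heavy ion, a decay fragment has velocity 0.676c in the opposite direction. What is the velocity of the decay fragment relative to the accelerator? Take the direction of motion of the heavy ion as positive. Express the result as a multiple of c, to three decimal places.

With v = 0.902 and u' = -0.676 (in units of c),
u = (u' + v)/(1 + u'v/c²):
u = (-0.676 + 0.902) / (1 + (-0.676)·0.902) = 0.2260/0.3902 = 0.5791
(Galilean addition would give +0.226c.)

+0.579c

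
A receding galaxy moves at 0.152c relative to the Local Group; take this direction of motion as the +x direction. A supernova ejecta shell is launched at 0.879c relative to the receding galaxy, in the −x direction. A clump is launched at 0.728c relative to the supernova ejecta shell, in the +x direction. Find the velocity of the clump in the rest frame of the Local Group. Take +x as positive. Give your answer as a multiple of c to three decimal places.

Apply u = (u' + v)/(1 + u'v/c²) successively, working outward toward the Local Group.
Start: velocity of the receding galaxy relative to the Local Group = 0.1520c.
Compose with the supernova ejecta shell (u' = -0.879 in the receding galaxy frame): u_1 = (-0.879 + 0.152) / (1 + (-0.879)·0.152) = -0.7270/0.8664 = -0.8391.
Compose with the clump (u' = 0.728 in the supernova ejecta shell frame): u_2 = (0.728 + (-0.839)) / (1 + 0.728·(-0.839)) = -0.1111/0.3891 = -0.2855.

-0.286c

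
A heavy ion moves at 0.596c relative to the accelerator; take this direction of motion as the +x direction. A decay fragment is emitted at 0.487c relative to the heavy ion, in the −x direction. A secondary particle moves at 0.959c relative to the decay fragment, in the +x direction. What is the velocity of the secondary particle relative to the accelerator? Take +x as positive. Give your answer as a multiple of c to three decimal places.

+0.970c

Apply u = (u' + v)/(1 + u'v/c²) successively, working outward toward the accelerator.
Start: velocity of the heavy ion relative to the accelerator = 0.5960c.
Compose with the decay fragment (u' = -0.487 in the heavy ion frame): u_1 = (-0.487 + 0.596) / (1 + (-0.487)·0.596) = 0.1090/0.7097 = 0.1536.
Compose with the secondary particle (u' = 0.959 in the decay fragment frame): u_2 = (0.959 + 0.154) / (1 + 0.959·0.154) = 1.1126/1.1473 = 0.9698.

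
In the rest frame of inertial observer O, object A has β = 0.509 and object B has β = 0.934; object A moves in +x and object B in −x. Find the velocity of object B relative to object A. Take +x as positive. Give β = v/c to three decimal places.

β = -0.978

β_A = 0.509, β_B = -0.934.
Transform to A's frame with the inverse velocity-addition law: u' = (u − v)/(1 − uv/c²), taking u = β_B and v = β_A.
u' = (-0.934 − 0.509) / (1 − (0.509)(-0.934)) = -1.4430/1.4754 = -0.9780.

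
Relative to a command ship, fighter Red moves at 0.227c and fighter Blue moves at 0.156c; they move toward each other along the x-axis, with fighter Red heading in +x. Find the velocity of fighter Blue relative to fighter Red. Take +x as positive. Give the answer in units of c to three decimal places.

β_A = 0.227, β_B = -0.156.
Transform to A's frame with the inverse velocity-addition law: u' = (u − v)/(1 − uv/c²), taking u = β_B and v = β_A.
u' = (-0.156 − 0.227) / (1 − (0.227)(-0.156)) = -0.3830/1.0354 = -0.3699.

-0.370c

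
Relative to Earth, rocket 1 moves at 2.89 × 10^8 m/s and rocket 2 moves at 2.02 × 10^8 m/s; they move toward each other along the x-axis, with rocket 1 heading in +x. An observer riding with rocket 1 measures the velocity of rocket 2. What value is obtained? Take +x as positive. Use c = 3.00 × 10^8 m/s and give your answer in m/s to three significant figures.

β_A = 0.963, β_B = -0.673 (dividing each by c = 3.00 × 10^8 m/s).
Transform to A's frame with the inverse velocity-addition law: u' = (u − v)/(1 − uv/c²), taking u = β_B and v = β_A.
u' = (-0.673 − 0.963) / (1 − (0.963)(-0.673)) = -1.6367/1.6486 = -0.9927.
u' = -0.9927 × 3.00 × 10^8 m/s.

-2.98 × 10^8 m/s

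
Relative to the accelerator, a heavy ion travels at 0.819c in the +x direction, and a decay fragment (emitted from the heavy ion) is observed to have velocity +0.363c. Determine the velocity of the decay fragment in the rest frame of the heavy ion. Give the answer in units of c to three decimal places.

Invert the composition law: u' = (u − v)/(1 − uv/c²).
u' = (0.363 − 0.819) / (1 − (0.363)(0.819)) = -0.4560/0.7027 = -0.6489.

-0.649c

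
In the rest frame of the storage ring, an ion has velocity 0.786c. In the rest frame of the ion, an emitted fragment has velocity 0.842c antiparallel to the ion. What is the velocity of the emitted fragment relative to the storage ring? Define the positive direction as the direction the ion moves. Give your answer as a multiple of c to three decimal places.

-0.166c

With v = 0.786 and u' = -0.842 (in units of c),
u = (u' + v)/(1 + u'v/c²):
u = (-0.842 + 0.786) / (1 + (-0.842)·0.786) = -0.0560/0.3382 = -0.1656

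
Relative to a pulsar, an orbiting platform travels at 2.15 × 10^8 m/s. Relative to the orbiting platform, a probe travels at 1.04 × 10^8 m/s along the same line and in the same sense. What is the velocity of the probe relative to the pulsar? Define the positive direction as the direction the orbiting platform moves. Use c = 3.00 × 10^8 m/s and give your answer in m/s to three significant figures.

In units of c (dividing by 3.00 × 10^8 m/s): v = 0.717, u' = 0.347.
u = (u' + v)/(1 + u'v/c²):
u = (0.347 + 0.717) / (1 + 0.347·0.717) = 1.0633/1.2484 = 0.8517
Converting back: u = 0.8517 × 3.00 × 10^8 m/s.

2.56 × 10^8 m/s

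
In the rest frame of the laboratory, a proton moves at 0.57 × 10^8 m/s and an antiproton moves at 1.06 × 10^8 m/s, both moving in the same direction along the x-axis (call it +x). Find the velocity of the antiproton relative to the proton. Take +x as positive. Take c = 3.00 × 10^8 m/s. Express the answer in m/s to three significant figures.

+5.25 × 10^7 m/s

β_A = 0.190, β_B = 0.353 (dividing each by c = 3.00 × 10^8 m/s).
Transform to A's frame with the inverse velocity-addition law: u' = (u − v)/(1 − uv/c²), taking u = β_B and v = β_A.
u' = (0.353 − 0.190) / (1 − (0.190)(0.353)) = 0.1633/0.9329 = 0.1751.
u' = 0.1751 × 3.00 × 10^8 m/s.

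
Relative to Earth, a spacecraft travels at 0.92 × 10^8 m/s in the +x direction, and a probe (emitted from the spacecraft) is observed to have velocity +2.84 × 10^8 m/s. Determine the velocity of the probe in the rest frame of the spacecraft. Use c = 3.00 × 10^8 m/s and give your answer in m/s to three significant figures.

+2.71 × 10^8 m/s

v = 0.307c, u = 0.947c.
Invert the composition law: u' = (u − v)/(1 − uv/c²).
u' = (0.947 − 0.307) / (1 − (0.947)(0.307)) = 0.6400/0.7097 = 0.9018.
u' = 0.9018 × 3.00 × 10^8 m/s.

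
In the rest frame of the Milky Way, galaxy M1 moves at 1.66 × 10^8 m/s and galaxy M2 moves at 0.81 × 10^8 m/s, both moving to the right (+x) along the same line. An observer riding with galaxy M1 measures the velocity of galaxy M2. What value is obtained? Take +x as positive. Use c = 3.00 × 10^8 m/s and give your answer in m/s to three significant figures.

β_A = 0.553, β_B = 0.270 (dividing each by c = 3.00 × 10^8 m/s).
Transform to A's frame with the inverse velocity-addition law: u' = (u − v)/(1 − uv/c²), taking u = β_B and v = β_A.
u' = (0.270 − 0.553) / (1 − (0.553)(0.270)) = -0.2833/0.8506 = -0.3331.
u' = -0.3331 × 3.00 × 10^8 m/s.

-9.99 × 10^7 m/s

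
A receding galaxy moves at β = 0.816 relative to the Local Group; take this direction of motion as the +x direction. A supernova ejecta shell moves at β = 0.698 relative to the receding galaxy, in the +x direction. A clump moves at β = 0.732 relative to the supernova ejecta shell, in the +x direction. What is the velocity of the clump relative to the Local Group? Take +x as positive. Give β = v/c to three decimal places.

β = 0.994

Apply u = (u' + v)/(1 + u'v/c²) successively, working outward toward the Local Group.
Start: velocity of the receding galaxy relative to the Local Group = 0.8160c.
Compose with the supernova ejecta shell (u' = 0.698 in the receding galaxy frame): u_1 = (0.698 + 0.816) / (1 + 0.698·0.816) = 1.5140/1.5696 = 0.9646.
Compose with the clump (u' = 0.732 in the supernova ejecta shell frame): u_2 = (0.732 + 0.965) / (1 + 0.732·0.965) = 1.6966/1.7061 = 0.9944.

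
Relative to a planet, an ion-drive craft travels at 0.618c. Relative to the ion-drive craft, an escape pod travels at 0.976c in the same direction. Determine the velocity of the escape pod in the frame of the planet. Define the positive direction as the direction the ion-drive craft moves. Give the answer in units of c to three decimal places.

0.994c

With v = 0.618 and u' = 0.976 (in units of c),
u = (u' + v)/(1 + u'v/c²):
u = (0.976 + 0.618) / (1 + 0.976·0.618) = 1.5940/1.6032 = 0.9943
(Galilean addition would give +1.594c, exceeding c.)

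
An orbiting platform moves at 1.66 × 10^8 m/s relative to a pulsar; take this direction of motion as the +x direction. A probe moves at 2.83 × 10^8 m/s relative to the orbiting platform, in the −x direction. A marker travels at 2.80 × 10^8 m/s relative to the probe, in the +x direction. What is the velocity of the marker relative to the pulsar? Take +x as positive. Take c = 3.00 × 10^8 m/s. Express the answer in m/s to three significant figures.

Apply u = (u' + v)/(1 + u'v/c²) successively, working outward toward the pulsar.
(Dividing each given speed by c = 3.00 × 10^8 m/s to work in units of c.)
Start: velocity of the orbiting platform relative to the pulsar = 0.5533c.
Compose with the probe (u' = -0.943 in the orbiting platform frame): u_1 = (-0.943 + 0.553) / (1 + (-0.943)·0.553) = -0.3900/0.4780 = -0.8159.
Compose with the marker (u' = 0.933 in the probe frame): u_2 = (0.933 + (-0.816)) / (1 + 0.933·(-0.816)) = 0.1175/0.2385 = 0.4925.
So u = 0.4925 × 3.00 × 10^8 m/s.

+1.48 × 10^8 m/s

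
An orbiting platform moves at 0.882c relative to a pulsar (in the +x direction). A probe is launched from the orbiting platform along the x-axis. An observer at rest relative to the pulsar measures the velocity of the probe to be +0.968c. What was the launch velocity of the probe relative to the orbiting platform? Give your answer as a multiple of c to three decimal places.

Invert the composition law: u' = (u − v)/(1 − uv/c²).
u' = (0.968 − 0.882) / (1 − (0.968)(0.882)) = 0.0860/0.1462 = 0.5881.

+0.588c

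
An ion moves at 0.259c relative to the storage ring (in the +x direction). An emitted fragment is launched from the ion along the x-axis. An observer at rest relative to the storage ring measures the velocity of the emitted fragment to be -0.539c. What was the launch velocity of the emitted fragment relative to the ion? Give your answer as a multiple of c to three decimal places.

-0.700c

Invert the composition law: u' = (u − v)/(1 − uv/c²).
u' = (-0.539 − 0.259) / (1 − (-0.539)(0.259)) = -0.7980/1.1396 = -0.7002.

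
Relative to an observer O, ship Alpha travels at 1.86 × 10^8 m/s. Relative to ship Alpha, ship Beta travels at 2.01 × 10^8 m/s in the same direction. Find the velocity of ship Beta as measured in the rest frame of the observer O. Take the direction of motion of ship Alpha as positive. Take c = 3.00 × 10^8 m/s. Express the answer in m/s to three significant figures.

In units of c (dividing by 3.00 × 10^8 m/s): v = 0.620, u' = 0.670.
u = (u' + v)/(1 + u'v/c²):
u = (0.670 + 0.620) / (1 + 0.670·0.620) = 1.2900/1.4154 = 0.9114
(Galilean addition would give +1.290c, exceeding c.)
Converting back: u = 0.9114 × 3.00 × 10^8 m/s.

2.73 × 10^8 m/s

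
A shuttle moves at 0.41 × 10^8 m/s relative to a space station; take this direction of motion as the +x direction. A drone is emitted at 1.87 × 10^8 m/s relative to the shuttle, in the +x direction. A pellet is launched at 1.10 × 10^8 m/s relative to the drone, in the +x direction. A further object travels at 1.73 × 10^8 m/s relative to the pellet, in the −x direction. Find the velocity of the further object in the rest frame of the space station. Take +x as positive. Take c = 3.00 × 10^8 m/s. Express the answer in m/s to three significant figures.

Apply u = (u' + v)/(1 + u'v/c²) successively, working outward toward the space station.
(Dividing each given speed by c = 3.00 × 10^8 m/s to work in units of c.)
Start: velocity of the shuttle relative to the space station = 0.1367c.
Compose with the drone (u' = 0.623 in the shuttle frame): u_1 = (0.623 + 0.137) / (1 + 0.623·0.137) = 0.7600/1.0852 = 0.7003.
Compose with the pellet (u' = 0.367 in the drone frame): u_2 = (0.367 + 0.700) / (1 + 0.367·0.700) = 1.0670/1.2568 = 0.8490.
Compose with the further object (u' = -0.577 in the pellet frame): u_3 = (-0.577 + 0.849) / (1 + (-0.577)·0.849) = 0.2723/0.5104 = 0.5335.
So u = 0.5335 × 3.00 × 10^8 m/s.

+1.60 × 10^8 m/s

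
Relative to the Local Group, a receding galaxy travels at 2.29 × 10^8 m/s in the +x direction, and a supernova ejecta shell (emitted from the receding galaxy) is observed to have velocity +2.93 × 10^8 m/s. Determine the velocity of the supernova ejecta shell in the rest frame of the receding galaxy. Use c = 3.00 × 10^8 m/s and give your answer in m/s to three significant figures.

+2.51 × 10^8 m/s

v = 0.763c, u = 0.977c.
Invert the composition law: u' = (u − v)/(1 − uv/c²).
u' = (0.977 − 0.763) / (1 − (0.977)(0.763)) = 0.2133/0.2545 = 0.8383.
u' = 0.8383 × 3.00 × 10^8 m/s.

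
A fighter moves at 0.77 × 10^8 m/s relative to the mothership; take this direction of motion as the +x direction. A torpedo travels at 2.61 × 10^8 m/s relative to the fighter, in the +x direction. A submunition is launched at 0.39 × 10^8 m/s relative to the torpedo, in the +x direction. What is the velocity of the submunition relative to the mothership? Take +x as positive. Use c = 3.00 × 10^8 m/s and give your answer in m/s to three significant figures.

Apply u = (u' + v)/(1 + u'v/c²) successively, working outward toward the mothership.
(Dividing each given speed by c = 3.00 × 10^8 m/s to work in units of c.)
Start: velocity of the fighter relative to the mothership = 0.2567c.
Compose with the torpedo (u' = 0.870 in the fighter frame): u_1 = (0.870 + 0.257) / (1 + 0.870·0.257) = 1.1267/1.2233 = 0.9210.
Compose with the submunition (u' = 0.130 in the torpedo frame): u_2 = (0.130 + 0.921) / (1 + 0.130·0.921) = 1.0510/1.1197 = 0.9386.
So u = 0.9386 × 3.00 × 10^8 m/s.

2.82 × 10^8 m/s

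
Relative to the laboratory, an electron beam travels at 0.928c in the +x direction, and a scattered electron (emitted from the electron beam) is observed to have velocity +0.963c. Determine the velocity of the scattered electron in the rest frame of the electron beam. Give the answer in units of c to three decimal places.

+0.329c

Invert the composition law: u' = (u − v)/(1 − uv/c²).
u' = (0.963 − 0.928) / (1 − (0.963)(0.928)) = 0.0350/0.1063 = 0.3291.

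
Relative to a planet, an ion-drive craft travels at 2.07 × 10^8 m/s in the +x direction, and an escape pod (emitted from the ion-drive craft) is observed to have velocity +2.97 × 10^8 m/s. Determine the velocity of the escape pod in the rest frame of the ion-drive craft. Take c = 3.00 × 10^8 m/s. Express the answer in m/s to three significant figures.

v = 0.690c, u = 0.990c.
Invert the composition law: u' = (u − v)/(1 − uv/c²).
u' = (0.990 − 0.690) / (1 − (0.990)(0.690)) = 0.3000/0.3169 = 0.9467.
u' = 0.9467 × 3.00 × 10^8 m/s.

+2.84 × 10^8 m/s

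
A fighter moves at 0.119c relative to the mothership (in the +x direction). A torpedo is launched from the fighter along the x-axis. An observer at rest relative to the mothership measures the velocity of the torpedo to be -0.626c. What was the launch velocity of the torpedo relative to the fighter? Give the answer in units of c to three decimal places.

Invert the composition law: u' = (u − v)/(1 − uv/c²).
u' = (-0.626 − 0.119) / (1 − (-0.626)(0.119)) = -0.7450/1.0745 = -0.6933.

-0.693c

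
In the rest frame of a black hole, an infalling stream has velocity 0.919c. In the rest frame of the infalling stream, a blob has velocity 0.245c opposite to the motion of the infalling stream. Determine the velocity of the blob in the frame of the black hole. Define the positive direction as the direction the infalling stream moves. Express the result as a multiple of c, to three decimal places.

With v = 0.919 and u' = -0.245 (in units of c),
u = (u' + v)/(1 + u'v/c²):
u = (-0.245 + 0.919) / (1 + (-0.245)·0.919) = 0.6740/0.7748 = 0.8699
(Galilean addition would give +0.674c.)

+0.870c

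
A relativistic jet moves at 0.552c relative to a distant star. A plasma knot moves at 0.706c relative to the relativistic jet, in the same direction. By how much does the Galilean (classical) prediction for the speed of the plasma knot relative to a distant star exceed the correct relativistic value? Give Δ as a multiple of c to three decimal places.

Galilean: u_cl = 0.706 + 0.552 = 1.2580.
Relativistic: u_rel = (0.706 + 0.552) / (1 + 0.706·0.552) = 1.2580/1.3897 = 0.9052.
Δ = 1.2580 − 0.9052 = 0.3528.
(The classical prediction exceeds c; the relativistic result does not.)

Δ = 0.353c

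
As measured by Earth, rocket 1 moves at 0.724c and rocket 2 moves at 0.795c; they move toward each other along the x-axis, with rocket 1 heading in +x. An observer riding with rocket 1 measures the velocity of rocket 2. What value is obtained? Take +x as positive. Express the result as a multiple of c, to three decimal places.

β_A = 0.724, β_B = -0.795.
Transform to A's frame with the inverse velocity-addition law: u' = (u − v)/(1 − uv/c²), taking u = β_B and v = β_A.
u' = (-0.795 − 0.724) / (1 − (0.724)(-0.795)) = -1.5190/1.5756 = -0.9641.

-0.964c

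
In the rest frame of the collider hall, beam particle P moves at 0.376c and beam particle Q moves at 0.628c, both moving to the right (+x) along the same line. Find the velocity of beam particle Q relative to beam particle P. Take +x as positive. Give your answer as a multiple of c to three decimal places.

β_A = 0.376, β_B = 0.628.
Transform to A's frame with the inverse velocity-addition law: u' = (u − v)/(1 − uv/c²), taking u = β_B and v = β_A.
u' = (0.628 − 0.376) / (1 − (0.376)(0.628)) = 0.2520/0.7639 = 0.3299.

+0.330c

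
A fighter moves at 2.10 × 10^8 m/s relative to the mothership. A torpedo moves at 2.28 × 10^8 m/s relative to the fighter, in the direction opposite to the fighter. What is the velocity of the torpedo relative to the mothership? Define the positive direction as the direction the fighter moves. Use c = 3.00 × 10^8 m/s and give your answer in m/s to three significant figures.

-3.85 × 10^7 m/s

In units of c (dividing by 3.00 × 10^8 m/s): v = 0.700, u' = -0.760.
u = (u' + v)/(1 + u'v/c²):
u = (-0.760 + 0.700) / (1 + (-0.760)·0.700) = -0.0600/0.4680 = -0.1282
(Galilean addition would give -0.060c.)
Converting back: u = -0.1282 × 3.00 × 10^8 m/s.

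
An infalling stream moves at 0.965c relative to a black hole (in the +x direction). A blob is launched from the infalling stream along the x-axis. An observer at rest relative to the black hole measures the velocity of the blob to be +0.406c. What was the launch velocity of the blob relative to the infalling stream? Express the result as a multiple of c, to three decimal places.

-0.919c

Invert the composition law: u' = (u − v)/(1 − uv/c²).
u' = (0.406 − 0.965) / (1 − (0.406)(0.965)) = -0.5590/0.6082 = -0.9191.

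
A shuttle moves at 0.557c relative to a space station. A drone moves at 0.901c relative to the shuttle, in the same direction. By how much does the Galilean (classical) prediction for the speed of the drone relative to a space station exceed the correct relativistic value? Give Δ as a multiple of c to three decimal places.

Galilean: u_cl = 0.901 + 0.557 = 1.4580.
Relativistic: u_rel = (0.901 + 0.557) / (1 + 0.901·0.557) = 1.4580/1.5019 = 0.9708.
Δ = 1.4580 − 0.9708 = 0.4872.
(The classical prediction exceeds c; the relativistic result does not.)

Δ = 0.487c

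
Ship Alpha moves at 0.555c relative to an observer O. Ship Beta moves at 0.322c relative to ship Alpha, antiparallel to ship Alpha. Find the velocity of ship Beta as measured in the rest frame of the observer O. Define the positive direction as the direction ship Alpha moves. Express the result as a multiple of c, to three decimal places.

With v = 0.555 and u' = -0.322 (in units of c),
u = (u' + v)/(1 + u'v/c²):
u = (-0.322 + 0.555) / (1 + (-0.322)·0.555) = 0.2330/0.8213 = 0.2837
(Galilean addition would give +0.233c.)

+0.284c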